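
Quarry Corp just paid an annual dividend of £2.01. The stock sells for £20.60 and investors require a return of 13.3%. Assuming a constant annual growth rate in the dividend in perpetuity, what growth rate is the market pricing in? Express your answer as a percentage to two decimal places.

3.23%

P = D₀(1+g)/(r−g) ⇒ P(r−g) = D₀(1+g) ⇒ g(P+D₀) = P·r − D₀
g = (P·r − D₀)/(P + D₀) = (£20.60×0.133 − £2.01) / (£20.60 + £2.01) = 0.032278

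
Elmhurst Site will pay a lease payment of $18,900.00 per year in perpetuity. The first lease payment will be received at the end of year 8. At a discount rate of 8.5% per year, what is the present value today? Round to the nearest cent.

$125613.04

Value at end of year 7: C / r = $18,900.00 / 0.085 = $222,352.9412
Discount to today: PV = $222,352.9412 / (1 + 0.085)^7 = $222,352.9412 / 1.770142 = $125,613.04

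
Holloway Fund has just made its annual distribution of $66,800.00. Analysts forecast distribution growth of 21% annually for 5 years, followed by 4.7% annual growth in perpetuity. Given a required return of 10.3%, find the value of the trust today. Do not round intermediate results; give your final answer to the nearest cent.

D_1 = 80828.00000
D_2 = 97801.88000
D_3 = 118340.27480
D_4 = 143191.73251
D_5 = 173261.99633
Terminal value at year 5: TV = D_5×(1+g_2)/(r−g_2) = 181405.31016/0.056 = 3239380.53861
P_0 = D_1/(1+r)^1 + D_2/(1+r)^2 + D_3/(1+r)^3 + D_4/(1+r)^4 + D_5/(1+r)^5 + TV/(1+r)^5
    = 73280.14506 + 80388.91706 + 88187.29796 + 96742.18543 + 106126.96679 + 1984195.25409 = 2428920.76639

$2428920.77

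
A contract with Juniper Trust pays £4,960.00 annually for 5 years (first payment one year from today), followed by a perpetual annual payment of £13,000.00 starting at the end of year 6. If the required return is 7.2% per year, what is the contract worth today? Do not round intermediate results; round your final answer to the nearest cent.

PV of 5-year annuity: £4,960.00 × [1 − (1+0.072)^−5] / 0.072 = 20228.53610
Perpetuity value at year 5: £13,000.00 / 0.072 = 180555.55556
PV of perpetuity: 180555.55556 / (1+0.072)^5 = 127537.21498
Total PV = 20228.53610 + 127537.21498 = 147765.75107

£147765.75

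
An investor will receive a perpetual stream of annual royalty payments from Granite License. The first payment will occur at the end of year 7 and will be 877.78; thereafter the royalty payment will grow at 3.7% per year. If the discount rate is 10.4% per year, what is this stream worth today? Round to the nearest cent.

7235.96

Value at end of year 6: C₁ / (r − g) = 877.78 / (0.104 − 0.037) = 13,101.1940
Discount to today: PV = 13,101.1940 / (1 + 0.104)^6 = 13,101.1940 / 1.810566 = 7,235.96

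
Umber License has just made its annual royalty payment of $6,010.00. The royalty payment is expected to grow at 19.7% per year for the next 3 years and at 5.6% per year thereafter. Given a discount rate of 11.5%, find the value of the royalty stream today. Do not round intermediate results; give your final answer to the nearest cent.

$153903.99

D_1 = 7193.97000
D_2 = 8611.18209
D_3 = 10307.58496
Terminal value at year 3: TV = D_3×(1+g_2)/(r−g_2) = 10884.80972/0.059 = 184488.30033
P_0 = D_1/(1+r)^1 + D_2/(1+r)^2 + D_3/(1+r)^3 + TV/(1+r)^3
    = 6451.99103 + 6926.48723 + 7435.87912 + 133089.63304 = 153903.99043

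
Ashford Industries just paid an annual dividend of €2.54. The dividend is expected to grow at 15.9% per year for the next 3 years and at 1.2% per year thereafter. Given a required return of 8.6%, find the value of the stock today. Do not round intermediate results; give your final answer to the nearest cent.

D_1 = 2.94386
D_2 = 3.41193
D_3 = 3.95443
Terminal value at year 3: TV = D_3×(1+g_2)/(r−g_2) = 4.00188/0.074 = 54.07952
P_0 = D_1/(1+r)^1 + D_2/(1+r)^2 + D_3/(1+r)^3 + TV/(1+r)^3
    = 2.71074 + 2.89295 + 3.08741 + 42.22244 = 50.91354

€50.91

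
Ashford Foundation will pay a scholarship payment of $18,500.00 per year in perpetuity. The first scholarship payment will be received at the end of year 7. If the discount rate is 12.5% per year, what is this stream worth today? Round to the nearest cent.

$73003.99

Value at end of year 6: C / r = $18,500.00 / 0.125 = $148,000.0000
Discount to today: PV = $148,000.0000 / (1 + 0.125)^6 = $148,000.0000 / 2.027287 = $73,003.99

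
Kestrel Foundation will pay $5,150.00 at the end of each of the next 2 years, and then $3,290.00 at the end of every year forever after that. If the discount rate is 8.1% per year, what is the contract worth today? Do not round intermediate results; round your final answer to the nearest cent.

$43929.61

PV of 2-year annuity: $5,150.00 × [1 − (1+0.081)^−2] / 0.081 = 9171.23710
Perpetuity value at year 2: $3,290.00 / 0.081 = 40617.28395
PV of perpetuity: 40617.28395 / (1+0.081)^2 = 34758.37714
Total PV = 9171.23710 + 34758.37714 = 43929.61424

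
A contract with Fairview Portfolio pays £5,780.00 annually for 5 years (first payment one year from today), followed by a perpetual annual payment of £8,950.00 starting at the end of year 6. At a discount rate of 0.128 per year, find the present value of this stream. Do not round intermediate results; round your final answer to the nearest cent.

PV of 5-year annuity: £5,780.00 × [1 − (1+0.128)^−5] / 0.128 = 20429.19638
Perpetuity value at year 5: £8,950.00 / 0.128 = 69921.87500
PV of perpetuity: 69921.87500 / (1+0.128)^5 = 38288.43077
Total PV = 20429.19638 + 38288.43077 = 58717.62716

£58717.63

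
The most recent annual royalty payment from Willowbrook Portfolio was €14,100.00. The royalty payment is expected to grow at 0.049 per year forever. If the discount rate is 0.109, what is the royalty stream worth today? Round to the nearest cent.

€246515.00

D₁ = D₀ × (1 + g) = €14,100.00 × 1.049 = €14,790.9000
Growing perpetuity: P = D₁ / (r − g) = €14,790.9000 / (0.109 − 0.049) = €246,515.00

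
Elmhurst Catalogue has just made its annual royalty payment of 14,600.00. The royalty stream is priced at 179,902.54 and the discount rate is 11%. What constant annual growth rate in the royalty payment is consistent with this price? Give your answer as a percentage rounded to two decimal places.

P = D₀(1+g)/(r−g) ⇒ P(r−g) = D₀(1+g) ⇒ g(P+D₀) = P·r − D₀
g = (P·r − D₀)/(P + D₀) = (179,902.54×0.11 − 14,600.00) / (179,902.54 + 14,600.00) = 0.026680

2.67%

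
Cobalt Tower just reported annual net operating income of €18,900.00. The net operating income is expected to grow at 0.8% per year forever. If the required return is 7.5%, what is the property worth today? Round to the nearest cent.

€284346.27

D₁ = D₀ × (1 + g) = €18,900.00 × 1.008 = €19,051.2000
Growing perpetuity: P = D₁ / (r − g) = €19,051.2000 / (0.075 − 0.008) = €284,346.27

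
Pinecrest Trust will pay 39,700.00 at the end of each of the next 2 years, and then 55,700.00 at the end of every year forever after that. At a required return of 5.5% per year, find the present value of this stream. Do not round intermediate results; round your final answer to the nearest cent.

PV of 2-year annuity: 39,700.00 × [1 − (1+0.055)^−2] / 0.055 = 73298.89266
Perpetuity value at year 2: 55,700.00 / 0.055 = 1012727.27273
PV of perpetuity: 1012727.27273 / (1+0.055)^2 = 909887.26464
Total PV = 73298.89266 + 909887.26464 = 983186.15730

983186.16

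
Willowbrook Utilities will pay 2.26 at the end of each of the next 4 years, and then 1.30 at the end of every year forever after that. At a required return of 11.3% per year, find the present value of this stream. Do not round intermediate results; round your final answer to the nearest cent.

14.46

PV of 4-year annuity: 2.26 × [1 − (1+0.113)^−4] / 0.113 = 6.96685
Perpetuity value at year 4: 1.30 / 0.113 = 11.50442
PV of perpetuity: 11.50442 / (1+0.113)^4 = 7.49694
Total PV = 6.96685 + 7.49694 = 14.46380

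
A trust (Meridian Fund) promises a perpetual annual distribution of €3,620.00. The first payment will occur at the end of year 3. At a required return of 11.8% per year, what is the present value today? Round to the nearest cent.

Value at end of year 2: C / r = €3,620.00 / 0.118 = €30,677.9661
Discount to today: PV = €30,677.9661 / (1 + 0.118)^2 = €30,677.9661 / 1.249924 = €24,543.87

€24543.87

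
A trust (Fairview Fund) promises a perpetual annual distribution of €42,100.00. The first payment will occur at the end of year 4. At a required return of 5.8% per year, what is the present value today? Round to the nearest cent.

€612910.55

Value at end of year 3: C / r = €42,100.00 / 0.058 = €725,862.0690
Discount to today: PV = €725,862.0690 / (1 + 0.058)^3 = €725,862.0690 / 1.184287 = €612,910.55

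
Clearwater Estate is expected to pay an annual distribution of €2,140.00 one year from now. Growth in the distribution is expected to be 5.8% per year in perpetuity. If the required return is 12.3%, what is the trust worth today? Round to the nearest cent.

€32923.08

Growing perpetuity: P = D₁ / (r − g) = €2,140.0000 / (0.123 − 0.058) = €32,923.08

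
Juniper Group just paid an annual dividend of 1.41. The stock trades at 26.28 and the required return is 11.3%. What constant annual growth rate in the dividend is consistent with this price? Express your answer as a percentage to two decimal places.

5.63%

P = D₀(1+g)/(r−g) ⇒ P(r−g) = D₀(1+g) ⇒ g(P+D₀) = P·r − D₀
g = (P·r − D₀)/(P + D₀) = (26.28×0.113 − 1.41) / (26.28 + 1.41) = 0.056325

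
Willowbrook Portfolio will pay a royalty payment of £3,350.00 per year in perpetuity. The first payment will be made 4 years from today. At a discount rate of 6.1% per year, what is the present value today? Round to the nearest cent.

£45979.98

Value at end of year 3: C / r = £3,350.00 / 0.061 = £54,918.0328
Discount to today: PV = £54,918.0328 / (1 + 0.061)^3 = £54,918.0328 / 1.194390 = £45,979.98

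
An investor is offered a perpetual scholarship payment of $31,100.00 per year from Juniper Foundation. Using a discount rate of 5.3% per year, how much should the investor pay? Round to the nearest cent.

$586792.45

Level perpetuity: PV = C / r = $31,100.00 / 0.053 = $586,792.45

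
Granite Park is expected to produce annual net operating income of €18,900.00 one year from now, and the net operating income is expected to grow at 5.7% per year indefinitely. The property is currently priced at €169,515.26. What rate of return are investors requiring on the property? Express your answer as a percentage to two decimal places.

P = D₁/(r − g) ⇒ r = D₁/P + g = €18,900.0000/€169,515.26 + 0.057 = 0.111494 + 0.057 = 0.168494

16.85%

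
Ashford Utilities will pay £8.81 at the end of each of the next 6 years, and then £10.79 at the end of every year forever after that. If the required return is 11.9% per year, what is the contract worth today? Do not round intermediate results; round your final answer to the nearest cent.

PV of 6-year annuity: £8.81 × [1 − (1+0.119)^−6] / 0.119 = 36.32432
Perpetuity value at year 6: £10.79 / 0.119 = 90.67227
PV of perpetuity: 90.67227 / (1+0.119)^6 = 46.18426
Total PV = 36.32432 + 46.18426 = 82.50857

£82.51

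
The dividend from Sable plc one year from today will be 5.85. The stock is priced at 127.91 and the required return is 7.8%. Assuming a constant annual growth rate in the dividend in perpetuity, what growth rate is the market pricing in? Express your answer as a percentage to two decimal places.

P = D₁/(r−g) ⇒ g = r − D₁/P = 0.078 − 5.85/127.91 = 0.032265

3.23%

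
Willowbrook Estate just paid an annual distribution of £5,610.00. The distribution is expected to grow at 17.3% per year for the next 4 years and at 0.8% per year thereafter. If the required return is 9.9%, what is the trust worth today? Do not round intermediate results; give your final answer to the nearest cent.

£107126.55

D_1 = 6580.53000
D_2 = 7718.96169
D_3 = 9054.34206
D_4 = 10620.74324
Terminal value at year 4: TV = D_4×(1+g_2)/(r−g_2) = 10705.70919/0.091 = 117645.15588
P_0 = D_1/(1+r)^1 + D_2/(1+r)^2 + D_3/(1+r)^3 + D_4/(1+r)^4 + TV/(1+r)^4
    = 5987.74340 + 6390.92176 + 6821.24770 + 7280.54918 + 80646.08325 = 107126.54530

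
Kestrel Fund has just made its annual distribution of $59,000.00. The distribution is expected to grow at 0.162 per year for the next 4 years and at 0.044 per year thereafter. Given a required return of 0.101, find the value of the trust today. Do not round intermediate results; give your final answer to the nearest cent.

D_1 = 68558.00000
D_2 = 79664.39600
D_3 = 92570.02815
D_4 = 107566.37271
Terminal value at year 4: TV = D_4×(1+g_2)/(r−g_2) = 112299.29311/0.057 = 1970163.03705
P_0 = D_1/(1+r)^1 + D_2/(1+r)^2 + D_3/(1+r)^3 + D_4/(1+r)^4 + TV/(1+r)^4
    = 62268.84650 + 65718.80076 + 69359.89690 + 73202.72497 + 1340765.69948 = 1611315.96861

$1611315.97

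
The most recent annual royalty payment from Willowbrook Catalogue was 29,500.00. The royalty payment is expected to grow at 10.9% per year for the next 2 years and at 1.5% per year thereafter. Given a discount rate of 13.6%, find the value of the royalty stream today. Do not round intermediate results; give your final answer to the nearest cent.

292748.70

D_1 = 32715.50000
D_2 = 36281.48950
Terminal value at year 2: TV = D_2×(1+g_2)/(r−g_2) = 36825.71184/0.121 = 304344.72597
P_0 = D_1/(1+r)^1 + D_2/(1+r)^2 + TV/(1+r)^2
    = 28798.85563 + 28114.37579 + 235835.46634 = 292748.69777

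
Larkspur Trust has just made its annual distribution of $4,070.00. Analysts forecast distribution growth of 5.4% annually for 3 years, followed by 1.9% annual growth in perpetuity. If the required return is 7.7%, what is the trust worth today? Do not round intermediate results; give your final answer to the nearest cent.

D_1 = 4289.78000
D_2 = 4521.42812
D_3 = 4765.58524
Terminal value at year 3: TV = D_3×(1+g_2)/(r−g_2) = 4856.13136/0.058 = 83726.40272
P_0 = D_1/(1+r)^1 + D_2/(1+r)^2 + D_3/(1+r)^3 + TV/(1+r)^3
    = 3983.08264 + 3898.02145 + 3814.77679 + 67021.68193 = 78717.56281

$78717.56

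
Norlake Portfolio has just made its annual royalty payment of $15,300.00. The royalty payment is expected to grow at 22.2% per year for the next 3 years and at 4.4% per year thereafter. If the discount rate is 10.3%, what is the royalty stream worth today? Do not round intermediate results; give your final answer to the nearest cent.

D_1 = 18696.60000
D_2 = 22847.24520
D_3 = 27919.33363
Terminal value at year 3: TV = D_3×(1+g_2)/(r−g_2) = 29147.78431/0.059 = 494030.24262
P_0 = D_1/(1+r)^1 + D_2/(1+r)^2 + D_3/(1+r)^3 + TV/(1+r)^3
    = 16950.67996 + 18779.44779 + 20805.51696 + 368151.85937 = 424687.50408

$424687.50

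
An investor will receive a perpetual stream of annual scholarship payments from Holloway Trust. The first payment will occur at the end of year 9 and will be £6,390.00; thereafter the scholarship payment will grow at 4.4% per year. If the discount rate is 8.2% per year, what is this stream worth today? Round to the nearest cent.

Value at end of year 8: C₁ / (r − g) = £6,390.00 / (0.082 − 0.044) = £168,157.8947
Discount to today: PV = £168,157.8947 / (1 + 0.082)^8 = £168,157.8947 / 1.878530 = £89,515.69

£89515.69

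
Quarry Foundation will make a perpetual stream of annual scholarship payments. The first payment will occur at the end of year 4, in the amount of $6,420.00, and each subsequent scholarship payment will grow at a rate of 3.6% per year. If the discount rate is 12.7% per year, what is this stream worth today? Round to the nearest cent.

Value at end of year 3: C₁ / (r − g) = $6,420.00 / (0.127 − 0.036) = $70,549.4505
Discount to today: PV = $70,549.4505 / (1 + 0.127)^3 = $70,549.4505 / 1.431435 = $49,285.81

$49285.81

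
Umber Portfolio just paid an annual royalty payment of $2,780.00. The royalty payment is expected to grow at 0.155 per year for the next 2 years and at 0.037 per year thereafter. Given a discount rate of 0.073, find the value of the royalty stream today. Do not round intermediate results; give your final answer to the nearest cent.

D_1 = 3210.90000
D_2 = 3708.58950
Terminal value at year 2: TV = D_2×(1+g_2)/(r−g_2) = 3845.80731/0.036 = 106827.98087
P_0 = D_1/(1+r)^1 + D_2/(1+r)^2 + TV/(1+r)^2
    = 2992.45107 + 3221.13792 + 92786.66730 = 99000.25629

$99000.26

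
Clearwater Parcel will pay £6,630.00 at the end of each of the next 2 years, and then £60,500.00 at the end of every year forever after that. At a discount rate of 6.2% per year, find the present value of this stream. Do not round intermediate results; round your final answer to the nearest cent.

£877317.71

PV of 2-year annuity: £6,630.00 × [1 − (1+0.062)^−2] / 0.062 = 12121.41041
Perpetuity value at year 2: £60,500.00 / 0.062 = 975806.45161
PV of perpetuity: 975806.45161 / (1+0.062)^2 = 865196.29631
Total PV = 12121.41041 + 865196.29631 = 877317.70672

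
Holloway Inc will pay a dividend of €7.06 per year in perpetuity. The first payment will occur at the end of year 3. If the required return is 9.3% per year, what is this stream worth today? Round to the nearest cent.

Value at end of year 2: C / r = €7.06 / 0.093 = €75.9140
Discount to today: PV = €75.9140 / (1 + 0.093)^2 = €75.9140 / 1.194649 = €63.55

€63.55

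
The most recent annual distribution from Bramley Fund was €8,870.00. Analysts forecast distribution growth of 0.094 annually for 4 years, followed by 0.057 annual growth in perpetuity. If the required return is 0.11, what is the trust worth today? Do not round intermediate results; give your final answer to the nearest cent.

D_1 = 9703.78000
D_2 = 10615.93532
D_3 = 11613.83324
D_4 = 12705.53356
Terminal value at year 4: TV = D_4×(1+g_2)/(r−g_2) = 13429.74898/0.053 = 253391.49015
P_0 = D_1/(1+r)^1 + D_2/(1+r)^2 + D_3/(1+r)^3 + D_4/(1+r)^4 + TV/(1+r)^4
    = 8742.14414 + 8616.13126 + 8491.93477 + 8369.52850 + 166916.82315 = 201136.56182

€201136.56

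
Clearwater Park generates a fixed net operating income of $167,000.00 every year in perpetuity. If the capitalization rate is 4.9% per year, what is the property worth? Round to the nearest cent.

$3408163.27

Level perpetuity: PV = C / r = $167,000.00 / 0.049 = $3,408,163.27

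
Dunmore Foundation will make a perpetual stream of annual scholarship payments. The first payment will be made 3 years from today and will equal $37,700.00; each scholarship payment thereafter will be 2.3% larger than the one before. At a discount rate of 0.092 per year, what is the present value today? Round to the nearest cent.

Value at end of year 2: C₁ / (r − g) = $37,700.00 / (0.092 − 0.023) = $546,376.8116
Discount to today: PV = $546,376.8116 / (1 + 0.092)^2 = $546,376.8116 / 1.192464 = $458,191.45

$458191.45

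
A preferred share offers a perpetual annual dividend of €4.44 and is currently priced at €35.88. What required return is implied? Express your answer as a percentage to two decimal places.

P = C/r ⇒ r = C/P = €4.44/€35.88 = 0.123746

12.37%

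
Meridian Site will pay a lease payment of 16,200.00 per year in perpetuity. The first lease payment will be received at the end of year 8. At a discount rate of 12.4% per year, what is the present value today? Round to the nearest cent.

Value at end of year 7: C / r = 16,200.00 / 0.124 = 130,645.1613
Discount to today: PV = 130,645.1613 / (1 + 0.124)^7 = 130,645.1613 / 2.266544 = 57,640.69

57640.69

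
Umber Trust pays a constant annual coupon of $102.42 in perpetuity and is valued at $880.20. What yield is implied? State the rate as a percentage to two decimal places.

11.64%

P = C/r ⇒ r = C/P = $102.42/$880.20 = 0.116360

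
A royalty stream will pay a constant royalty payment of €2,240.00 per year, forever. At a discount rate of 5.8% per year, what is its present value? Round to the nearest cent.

€38620.69

Level perpetuity: PV = C / r = €2,240.00 / 0.058 = €38,620.69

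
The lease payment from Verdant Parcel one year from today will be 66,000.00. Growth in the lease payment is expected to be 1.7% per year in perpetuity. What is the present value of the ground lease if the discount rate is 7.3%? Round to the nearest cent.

Growing perpetuity: P = D₁ / (r − g) = 66,000.0000 / (0.073 − 0.017) = 1,178,571.43

1178571.43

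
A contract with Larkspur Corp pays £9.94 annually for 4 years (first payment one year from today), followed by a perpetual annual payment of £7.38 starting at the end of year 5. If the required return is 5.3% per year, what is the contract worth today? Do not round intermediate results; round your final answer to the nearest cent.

PV of 4-year annuity: £9.94 × [1 − (1+0.053)^−4] / 0.053 = 35.00250
Perpetuity value at year 4: £7.38 / 0.053 = 139.24528
PV of perpetuity: 139.24528 / (1+0.053)^4 = 113.25751
Total PV = 35.00250 + 113.25751 = 148.26001

£148.26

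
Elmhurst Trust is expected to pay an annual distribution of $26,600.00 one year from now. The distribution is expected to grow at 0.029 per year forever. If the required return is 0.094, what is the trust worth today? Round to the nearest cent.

Growing perpetuity: P = D₁ / (r − g) = $26,600.0000 / (0.094 − 0.029) = $409,230.77

$409230.77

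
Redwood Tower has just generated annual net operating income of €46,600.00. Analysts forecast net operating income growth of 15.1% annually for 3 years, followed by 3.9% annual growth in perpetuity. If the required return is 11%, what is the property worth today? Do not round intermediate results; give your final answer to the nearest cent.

D_1 = 53636.60000
D_2 = 61735.72660
D_3 = 71057.82132
Terminal value at year 3: TV = D_3×(1+g_2)/(r−g_2) = 73829.07635/0.071 = 1039846.14575
P_0 = D_1/(1+r)^1 + D_2/(1+r)^2 + D_3/(1+r)^3 + TV/(1+r)^3
    = 48321.26126 + 50106.10064 + 51956.86652 + 760326.53965 = 910710.76807

€910710.77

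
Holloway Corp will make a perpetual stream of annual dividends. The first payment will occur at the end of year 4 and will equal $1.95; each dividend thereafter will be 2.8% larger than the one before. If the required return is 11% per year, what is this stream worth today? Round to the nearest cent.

$17.39

Value at end of year 3: C₁ / (r − g) = $1.95 / (0.11 − 0.028) = $23.7805
Discount to today: PV = $23.7805 / (1 + 0.11)^3 = $23.7805 / 1.367631 = $17.39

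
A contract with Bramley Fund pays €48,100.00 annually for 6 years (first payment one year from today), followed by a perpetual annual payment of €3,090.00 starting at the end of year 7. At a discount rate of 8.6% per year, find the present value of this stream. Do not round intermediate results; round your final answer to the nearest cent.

PV of 6-year annuity: €48,100.00 × [1 − (1+0.086)^−6] / 0.086 = 218370.39825
Perpetuity value at year 6: €3,090.00 / 0.086 = 35930.23256
PV of perpetuity: 35930.23256 / (1+0.086)^6 = 21901.86394
Total PV = 218370.39825 + 21901.86394 = 240272.26219

€240272.26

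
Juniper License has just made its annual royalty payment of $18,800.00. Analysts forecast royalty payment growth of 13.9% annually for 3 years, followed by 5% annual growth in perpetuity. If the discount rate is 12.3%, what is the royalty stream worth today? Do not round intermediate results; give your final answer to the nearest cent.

D_1 = 21413.20000
D_2 = 24389.63480
D_3 = 27779.79404
Terminal value at year 3: TV = D_3×(1+g_2)/(r−g_2) = 29168.78374/0.073 = 399572.37999
P_0 = D_1/(1+r)^1 + D_2/(1+r)^2 + D_3/(1+r)^3 + TV/(1+r)^3
    = 19067.85396 + 19339.52419 + 19615.06505 + 282134.49729 = 340156.94049

$340156.94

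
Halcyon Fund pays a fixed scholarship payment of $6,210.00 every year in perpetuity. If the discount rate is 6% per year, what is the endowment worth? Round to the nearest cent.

Level perpetuity: PV = C / r = $6,210.00 / 0.06 = $103,500.00

$103500.00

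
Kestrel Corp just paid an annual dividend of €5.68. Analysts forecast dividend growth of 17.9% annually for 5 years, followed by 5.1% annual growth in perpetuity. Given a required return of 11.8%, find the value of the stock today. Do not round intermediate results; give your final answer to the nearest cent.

€149.61

D_1 = 6.69672
D_2 = 7.89543
D_3 = 9.30872
D_4 = 10.97498
D_5 = 12.93950
Terminal value at year 5: TV = D_5×(1+g_2)/(r−g_2) = 13.59941/0.067 = 202.97627
P_0 = D_1/(1+r)^1 + D_2/(1+r)^2 + D_3/(1+r)^3 + D_4/(1+r)^4 + D_5/(1+r)^5 + TV/(1+r)^5
    = 5.98991 + 6.31673 + 6.66138 + 7.02484 + 7.40813 + 116.20806 = 149.60905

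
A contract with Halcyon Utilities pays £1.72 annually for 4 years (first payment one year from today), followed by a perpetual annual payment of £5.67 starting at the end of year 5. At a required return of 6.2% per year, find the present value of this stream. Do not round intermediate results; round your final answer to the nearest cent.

£77.83

PV of 4-year annuity: £1.72 × [1 − (1+0.062)^−4] / 0.062 = 5.93279
Perpetuity value at year 4: £5.67 / 0.062 = 91.45161
PV of perpetuity: 91.45161 / (1+0.062)^4 = 71.89411
Total PV = 5.93279 + 71.89411 = 77.82690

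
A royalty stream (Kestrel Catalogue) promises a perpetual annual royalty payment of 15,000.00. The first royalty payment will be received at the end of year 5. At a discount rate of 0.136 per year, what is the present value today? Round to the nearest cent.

Value at end of year 4: C / r = 15,000.00 / 0.136 = 110,294.1176
Discount to today: PV = 110,294.1176 / (1 + 0.136)^4 = 110,294.1176 / 1.665380 = 66,227.60

66227.60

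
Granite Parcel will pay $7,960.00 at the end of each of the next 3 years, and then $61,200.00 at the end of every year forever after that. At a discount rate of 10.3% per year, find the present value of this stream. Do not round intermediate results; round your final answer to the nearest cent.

$462470.92

PV of 3-year annuity: $7,960.00 × [1 − (1+0.103)^−3] / 0.103 = 19691.25806
Perpetuity value at year 3: $61,200.00 / 0.103 = 594174.75728
PV of perpetuity: 594174.75728 / (1+0.103)^3 = 442779.65763
Total PV = 19691.25806 + 442779.65763 = 462470.91569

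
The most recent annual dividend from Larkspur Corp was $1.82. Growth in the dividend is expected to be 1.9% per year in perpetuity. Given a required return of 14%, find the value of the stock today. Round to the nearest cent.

D₁ = D₀ × (1 + g) = $1.82 × 1.019 = $1.8546
Growing perpetuity: P = D₁ / (r − g) = $1.8546 / (0.14 − 0.019) = $15.33

$15.33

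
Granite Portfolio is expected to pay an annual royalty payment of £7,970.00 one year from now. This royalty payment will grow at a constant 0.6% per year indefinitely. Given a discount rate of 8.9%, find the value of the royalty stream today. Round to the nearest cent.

Growing perpetuity: P = D₁ / (r − g) = £7,970.0000 / (0.089 − 0.006) = £96,024.10

£96024.10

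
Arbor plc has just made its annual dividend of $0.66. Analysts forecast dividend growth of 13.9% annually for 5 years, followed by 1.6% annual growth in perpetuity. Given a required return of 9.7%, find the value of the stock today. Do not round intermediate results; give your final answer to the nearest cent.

$13.69

D_1 = 0.75174
D_2 = 0.85623
D_3 = 0.97525
D_4 = 1.11081
D_5 = 1.26521
Terminal value at year 5: TV = D_5×(1+g_2)/(r−g_2) = 1.28545/0.081 = 15.86979
P_0 = D_1/(1+r)^1 + D_2/(1+r)^2 + D_3/(1+r)^3 + D_4/(1+r)^4 + D_5/(1+r)^5 + TV/(1+r)^5
    = 0.68527 + 0.71151 + 0.73875 + 0.76703 + 0.79640 + 9.98937 = 13.68832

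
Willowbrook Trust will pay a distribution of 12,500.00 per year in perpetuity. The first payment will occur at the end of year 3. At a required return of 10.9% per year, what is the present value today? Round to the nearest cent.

93243.90

Value at end of year 2: C / r = 12,500.00 / 0.109 = 114,678.8991
Discount to today: PV = 114,678.8991 / (1 + 0.109)^2 = 114,678.8991 / 1.229881 = 93,243.90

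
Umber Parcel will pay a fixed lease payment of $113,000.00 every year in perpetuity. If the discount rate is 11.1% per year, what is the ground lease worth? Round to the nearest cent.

Level perpetuity: PV = C / r = $113,000.00 / 0.111 = $1,018,018.02

$1018018.02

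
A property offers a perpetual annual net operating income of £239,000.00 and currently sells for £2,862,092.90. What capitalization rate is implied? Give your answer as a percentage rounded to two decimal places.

8.35%

P = C/r ⇒ r = C/P = £239,000.00/£2,862,092.90 = 0.083505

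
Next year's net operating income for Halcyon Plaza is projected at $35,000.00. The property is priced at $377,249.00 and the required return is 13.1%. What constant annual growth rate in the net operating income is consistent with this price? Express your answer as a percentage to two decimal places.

3.82%

P = D₁/(r−g) ⇒ g = r − D₁/P = 0.131 − $35,000.00/$377,249.00 = 0.038223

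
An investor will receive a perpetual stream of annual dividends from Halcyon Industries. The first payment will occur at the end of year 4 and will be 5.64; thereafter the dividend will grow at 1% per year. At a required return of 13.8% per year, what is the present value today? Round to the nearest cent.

29.90

Value at end of year 3: C₁ / (r − g) = 5.64 / (0.138 − 0.01) = 44.0625
Discount to today: PV = 44.0625 / (1 + 0.138)^3 = 44.0625 / 1.473760 = 29.90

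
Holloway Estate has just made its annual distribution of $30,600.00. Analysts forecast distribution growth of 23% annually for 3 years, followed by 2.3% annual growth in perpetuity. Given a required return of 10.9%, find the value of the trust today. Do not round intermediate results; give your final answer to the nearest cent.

$609943.34

D_1 = 37638.00000
D_2 = 46294.74000
D_3 = 56942.53020
Terminal value at year 3: TV = D_3×(1+g_2)/(r−g_2) = 58252.20839/0.086 = 677351.26040
P_0 = D_1/(1+r)^1 + D_2/(1+r)^2 + D_3/(1+r)^3 + TV/(1+r)^3
    = 33938.68350 + 37641.64175 + 41748.61980 + 496614.39596 = 609943.34101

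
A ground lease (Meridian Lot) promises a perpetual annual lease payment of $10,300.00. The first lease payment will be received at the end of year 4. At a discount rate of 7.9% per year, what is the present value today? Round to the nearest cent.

Value at end of year 3: C / r = $10,300.00 / 0.079 = $130,379.7468
Discount to today: PV = $130,379.7468 / (1 + 0.079)^3 = $130,379.7468 / 1.256216 = $103,787.68

$103787.68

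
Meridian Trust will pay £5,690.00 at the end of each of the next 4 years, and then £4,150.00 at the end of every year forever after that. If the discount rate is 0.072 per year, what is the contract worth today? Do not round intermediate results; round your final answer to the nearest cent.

PV of 4-year annuity: £5,690.00 × [1 − (1+0.072)^−4] / 0.072 = 19186.53167
Perpetuity value at year 4: £4,150.00 / 0.072 = 57638.88889
PV of perpetuity: 57638.88889 / (1+0.072)^4 = 43645.19708
Total PV = 19186.53167 + 43645.19708 = 62831.72874

£62831.73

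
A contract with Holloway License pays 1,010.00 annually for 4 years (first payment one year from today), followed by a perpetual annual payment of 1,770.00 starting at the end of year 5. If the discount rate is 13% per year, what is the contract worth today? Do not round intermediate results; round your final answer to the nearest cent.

11354.79

PV of 4-year annuity: 1,010.00 × [1 − (1+0.13)^−4] / 0.13 = 3004.21604
Perpetuity value at year 4: 1,770.00 / 0.13 = 13615.38462
PV of perpetuity: 13615.38462 / (1+0.13)^4 = 8350.57037
Total PV = 3004.21604 + 8350.57037 = 11354.78641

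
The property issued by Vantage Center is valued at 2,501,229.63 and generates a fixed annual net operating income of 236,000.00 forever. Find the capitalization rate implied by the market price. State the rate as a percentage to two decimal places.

9.44%

P = C/r ⇒ r = C/P = 236,000.00/2,501,229.63 = 0.094354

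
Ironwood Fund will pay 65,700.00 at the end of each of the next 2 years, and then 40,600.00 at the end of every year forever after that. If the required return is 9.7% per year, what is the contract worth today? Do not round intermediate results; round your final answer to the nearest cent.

PV of 2-year annuity: 65,700.00 × [1 − (1+0.097)^−2] / 0.097 = 114485.51573
Perpetuity value at year 2: 40,600.00 / 0.097 = 418556.70103
PV of perpetuity: 418556.70103 / (1+0.097)^2 = 347809.18294
Total PV = 114485.51573 + 347809.18294 = 462294.69867

462294.70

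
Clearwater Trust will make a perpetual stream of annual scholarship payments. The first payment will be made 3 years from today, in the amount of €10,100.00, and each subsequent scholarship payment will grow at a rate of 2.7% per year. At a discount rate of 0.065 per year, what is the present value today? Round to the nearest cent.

Value at end of year 2: C₁ / (r − g) = €10,100.00 / (0.065 − 0.027) = €265,789.4737
Discount to today: PV = €265,789.4737 / (1 + 0.065)^2 = €265,789.4737 / 1.134225 = €234,335.76

€234335.76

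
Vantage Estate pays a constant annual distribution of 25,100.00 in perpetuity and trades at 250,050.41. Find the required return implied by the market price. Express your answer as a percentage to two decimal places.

10.04%

P = C/r ⇒ r = C/P = 25,100.00/250,050.41 = 0.100380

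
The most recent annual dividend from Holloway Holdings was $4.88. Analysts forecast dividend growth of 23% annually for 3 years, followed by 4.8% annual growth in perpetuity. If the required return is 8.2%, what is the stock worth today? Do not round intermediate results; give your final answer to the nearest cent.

$239.99

D_1 = 6.00240
D_2 = 7.38295
D_3 = 9.08103
Terminal value at year 3: TV = D_3×(1+g_2)/(r−g_2) = 9.51692/0.034 = 279.90942
P_0 = D_1/(1+r)^1 + D_2/(1+r)^2 + D_3/(1+r)^3 + TV/(1+r)^3
    = 5.54750 + 6.30631 + 7.16891 + 220.97123 = 239.99397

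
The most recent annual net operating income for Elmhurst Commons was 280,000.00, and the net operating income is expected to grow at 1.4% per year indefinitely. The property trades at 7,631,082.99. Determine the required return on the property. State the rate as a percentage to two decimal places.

5.12%

D₁ = 280,000.00 × 1.014 = 283,920.0000
P = D₁/(r − g) ⇒ r = D₁/P + g = 283,920.0000/7,631,082.99 + 0.014 = 0.037206 + 0.014 = 0.051206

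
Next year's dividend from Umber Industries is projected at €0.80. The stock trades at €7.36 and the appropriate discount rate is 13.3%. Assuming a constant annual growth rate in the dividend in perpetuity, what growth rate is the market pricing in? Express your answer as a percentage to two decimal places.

2.43%

P = D₁/(r−g) ⇒ g = r − D₁/P = 0.133 − €0.80/€7.36 = 0.024304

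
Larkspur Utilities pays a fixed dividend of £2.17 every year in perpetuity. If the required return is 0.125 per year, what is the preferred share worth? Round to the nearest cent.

£17.36

Level perpetuity: PV = C / r = £2.17 / 0.125 = £17.36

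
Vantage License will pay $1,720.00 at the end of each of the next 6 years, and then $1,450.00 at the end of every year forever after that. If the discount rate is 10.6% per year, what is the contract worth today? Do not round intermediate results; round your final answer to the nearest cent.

PV of 6-year annuity: $1,720.00 × [1 − (1+0.106)^−6] / 0.106 = 7361.14810
Perpetuity value at year 6: $1,450.00 / 0.106 = 13679.24528
PV of perpetuity: 13679.24528 / (1+0.106)^6 = 7473.62625
Total PV = 7361.14810 + 7473.62625 = 14834.77434

$14834.77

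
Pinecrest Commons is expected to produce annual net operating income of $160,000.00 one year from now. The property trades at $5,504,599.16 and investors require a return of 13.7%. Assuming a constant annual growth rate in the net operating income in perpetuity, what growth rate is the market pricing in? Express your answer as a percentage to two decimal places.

10.79%

P = D₁/(r−g) ⇒ g = r − D₁/P = 0.137 − $160,000.00/$5,504,599.16 = 0.107933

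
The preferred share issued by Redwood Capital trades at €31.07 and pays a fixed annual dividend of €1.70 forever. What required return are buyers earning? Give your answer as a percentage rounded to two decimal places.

5.47%

P = C/r ⇒ r = C/P = €1.70/€31.07 = 0.054715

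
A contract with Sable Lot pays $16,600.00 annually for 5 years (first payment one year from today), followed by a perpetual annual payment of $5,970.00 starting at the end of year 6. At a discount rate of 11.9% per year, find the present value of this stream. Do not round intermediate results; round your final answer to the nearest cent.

PV of 5-year annuity: $16,600.00 × [1 − (1+0.119)^−5] / 0.119 = 59987.82304
Perpetuity value at year 5: $5,970.00 / 0.119 = 50168.06723
PV of perpetuity: 50168.06723 / (1+0.119)^5 = 28594.13328
Total PV = 59987.82304 + 28594.13328 = 88581.95632

$88581.96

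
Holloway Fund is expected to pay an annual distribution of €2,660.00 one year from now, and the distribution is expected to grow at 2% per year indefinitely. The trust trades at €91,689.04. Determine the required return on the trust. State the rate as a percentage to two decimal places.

P = D₁/(r − g) ⇒ r = D₁/P + g = €2,660.0000/€91,689.04 + 0.02 = 0.029011 + 0.02 = 0.049011

4.90%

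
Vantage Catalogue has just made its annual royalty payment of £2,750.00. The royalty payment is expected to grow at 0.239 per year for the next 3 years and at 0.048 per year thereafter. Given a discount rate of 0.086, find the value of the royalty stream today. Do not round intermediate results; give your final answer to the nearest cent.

£123425.61

D_1 = 3407.25000
D_2 = 4221.58275
D_3 = 5230.54103
Terminal value at year 3: TV = D_3×(1+g_2)/(r−g_2) = 5481.60700/0.038 = 144252.81570
P_0 = D_1/(1+r)^1 + D_2/(1+r)^2 + D_3/(1+r)^3 + TV/(1+r)^3
    = 3137.43094 + 3579.44469 + 4083.73110 + 112625.00499 = 123425.61172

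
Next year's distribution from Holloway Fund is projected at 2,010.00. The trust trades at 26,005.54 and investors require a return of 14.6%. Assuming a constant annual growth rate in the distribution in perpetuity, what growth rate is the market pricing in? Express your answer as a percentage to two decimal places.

P = D₁/(r−g) ⇒ g = r − D₁/P = 0.146 − 2,010.00/26,005.54 = 0.068709

6.87%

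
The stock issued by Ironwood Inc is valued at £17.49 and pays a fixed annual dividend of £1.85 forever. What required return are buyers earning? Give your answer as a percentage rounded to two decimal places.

P = C/r ⇒ r = C/P = £1.85/£17.49 = 0.105775

10.58%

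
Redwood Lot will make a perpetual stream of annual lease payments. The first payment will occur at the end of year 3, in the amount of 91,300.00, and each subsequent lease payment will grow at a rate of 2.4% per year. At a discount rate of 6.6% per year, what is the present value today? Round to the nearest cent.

1912965.24

Value at end of year 2: C₁ / (r − g) = 91,300.00 / (0.066 − 0.024) = 2,173,809.5238
Discount to today: PV = 2,173,809.5238 / (1 + 0.066)^2 = 2,173,809.5238 / 1.136356 = 1,912,965.24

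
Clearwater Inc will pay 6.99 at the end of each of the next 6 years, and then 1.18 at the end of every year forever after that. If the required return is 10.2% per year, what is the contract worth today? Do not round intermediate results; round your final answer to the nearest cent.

36.73

PV of 6-year annuity: 6.99 × [1 − (1+0.102)^−6] / 0.102 = 30.26567
Perpetuity value at year 6: 1.18 / 0.102 = 11.56863
PV of perpetuity: 11.56863 / (1+0.102)^6 = 6.45940
Total PV = 30.26567 + 6.45940 = 36.72507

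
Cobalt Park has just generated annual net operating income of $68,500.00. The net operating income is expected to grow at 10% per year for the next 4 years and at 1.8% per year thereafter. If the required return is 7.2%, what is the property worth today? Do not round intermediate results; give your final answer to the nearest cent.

$1724013.04

D_1 = 75350.00000
D_2 = 82885.00000
D_3 = 91173.50000
D_4 = 100290.85000
Terminal value at year 4: TV = D_4×(1+g_2)/(r−g_2) = 102096.08530/0.054 = 1890668.24630
P_0 = D_1/(1+r)^1 + D_2/(1+r)^2 + D_3/(1+r)^3 + D_4/(1+r)^4 + TV/(1+r)^4
    = 70289.17910 + 72125.09050 + 74008.95480 + 75942.02452 + 1431647.79554 = 1724013.04447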